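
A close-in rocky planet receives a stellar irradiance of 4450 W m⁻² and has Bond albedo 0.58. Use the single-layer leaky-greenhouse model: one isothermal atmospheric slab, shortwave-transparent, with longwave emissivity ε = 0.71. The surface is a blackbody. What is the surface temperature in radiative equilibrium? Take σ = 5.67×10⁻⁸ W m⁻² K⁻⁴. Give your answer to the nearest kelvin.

Effective emission temperature (TOA balance): σT_e⁴ = S(1−α)/4 = 467.3 W m⁻² → T_e = 301.3 K.
For a single slab of emissivity ε, T_s⁴ = 2T_e⁴/(2−ε); thus T_s = 301.3·(1.55)^(1/4) = 336.2 K.

336 kelvin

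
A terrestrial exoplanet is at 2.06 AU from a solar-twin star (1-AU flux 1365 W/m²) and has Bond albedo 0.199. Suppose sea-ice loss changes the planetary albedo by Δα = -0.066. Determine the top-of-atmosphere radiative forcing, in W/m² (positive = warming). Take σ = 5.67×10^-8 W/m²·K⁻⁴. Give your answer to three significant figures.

Irradiance scales as 1/d², so S = 1365 W/m² × (1/2.06)² = 321.7 W/m².
TOA radiative forcing: ΔF = −S·Δα/4 = −321.7·(-0.066)/4 = 5.307 W/m².

5.31 W/m²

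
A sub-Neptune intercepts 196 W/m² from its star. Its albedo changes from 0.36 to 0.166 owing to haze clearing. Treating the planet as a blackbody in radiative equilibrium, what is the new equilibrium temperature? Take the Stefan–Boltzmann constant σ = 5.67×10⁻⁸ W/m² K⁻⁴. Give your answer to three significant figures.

New equilibrium: T₂ = [(1−0.166)·196.0/(4σ)]^(1/4) = 163.8 K.

164 K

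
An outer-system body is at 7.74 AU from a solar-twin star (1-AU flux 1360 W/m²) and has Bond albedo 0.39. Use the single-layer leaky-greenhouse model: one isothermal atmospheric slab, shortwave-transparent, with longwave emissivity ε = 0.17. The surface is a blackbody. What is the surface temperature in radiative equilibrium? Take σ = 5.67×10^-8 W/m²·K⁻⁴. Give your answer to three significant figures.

90.4 K

By the inverse-square law, S = 1360/7.74² = 22.70 W/m².
The planet radiates to space at T_e = [S(1−α)/(4σ)]^(1/4) = 88.40 K.
For a single slab of emissivity ε, T_s⁴ = 2T_e⁴/(2−ε); thus T_s = 88.40·(1.093)^(1/4) = 90.38 K.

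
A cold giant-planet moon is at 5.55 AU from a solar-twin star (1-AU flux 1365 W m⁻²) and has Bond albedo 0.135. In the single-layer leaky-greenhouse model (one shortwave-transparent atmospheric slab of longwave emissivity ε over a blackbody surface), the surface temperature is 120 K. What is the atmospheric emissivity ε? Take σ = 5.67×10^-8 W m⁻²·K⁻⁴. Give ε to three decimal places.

0.370

By the inverse-square law, S = 1365/5.55² = 44.31 W m⁻².
Effective temperature: T_e = [S(1−α)/(4σ)]^(1/4) = 114.0 K.
Since (2−ε)/2 = (T_e/T_s)⁴ = 0.8151, ε = 0.3699.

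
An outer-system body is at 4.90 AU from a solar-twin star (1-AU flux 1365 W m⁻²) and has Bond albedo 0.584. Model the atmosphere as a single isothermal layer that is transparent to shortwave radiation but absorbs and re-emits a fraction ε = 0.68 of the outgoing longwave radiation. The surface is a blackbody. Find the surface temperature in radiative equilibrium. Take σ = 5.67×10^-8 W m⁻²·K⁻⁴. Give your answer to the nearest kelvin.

Flux at the orbit: S = 1365/(4.90)² = 56.85 W m⁻².
The planet radiates to space at T_e = [S(1−α)/(4σ)]^(1/4) = 101.1 K.
The surface balance (absorbed SW + ε·downward IR = σT_s⁴) with T_a⁴ = T_s⁴/2 reduces to T_s = T_e·[2/(2−ε)]^¼ = 112.1 K.

112 kelvin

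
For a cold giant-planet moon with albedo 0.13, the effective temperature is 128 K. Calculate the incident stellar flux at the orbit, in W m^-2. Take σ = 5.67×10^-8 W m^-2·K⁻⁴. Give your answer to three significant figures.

From S(1−α)/4 = σT⁴: S = 4σT⁴/(1−α).
σT⁴ = 5.67×10⁻⁸·(128)⁴ = 15.22 W m^-2.
S = 4·15.22/0.87 = 69.98 W m^-2.

70.0 W m^-2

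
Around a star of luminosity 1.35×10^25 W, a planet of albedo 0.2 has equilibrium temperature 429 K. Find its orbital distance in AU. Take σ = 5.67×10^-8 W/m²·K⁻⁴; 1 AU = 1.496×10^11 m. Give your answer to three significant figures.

Energy balance gives S = 4σT⁴/(1−α) = 9602 W/m².
Then d = [L/(4πS)]^(1/2) = 1.058×10^10 m, i.e. 0.07070 AU.

0.0707 AU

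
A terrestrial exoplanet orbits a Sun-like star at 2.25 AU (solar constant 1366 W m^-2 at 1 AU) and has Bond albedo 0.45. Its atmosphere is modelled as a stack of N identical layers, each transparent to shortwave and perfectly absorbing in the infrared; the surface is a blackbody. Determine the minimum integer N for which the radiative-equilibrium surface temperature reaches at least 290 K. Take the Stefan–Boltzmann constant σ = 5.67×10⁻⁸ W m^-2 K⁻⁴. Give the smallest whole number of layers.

By the inverse-square law, S = 1366/2.25² = 269.8 W m^-2.
Top-of-atmosphere balance: σT_e⁴ = S(1−α)/4 = 37.10 W m^-2 → T_e = 159.9 K.
Since T_s⁴ = (N+1)T_e⁴, we need N ≥ (T_s/T_e)⁴ − 1 = 9.809.
Rounding up, N = 10.

10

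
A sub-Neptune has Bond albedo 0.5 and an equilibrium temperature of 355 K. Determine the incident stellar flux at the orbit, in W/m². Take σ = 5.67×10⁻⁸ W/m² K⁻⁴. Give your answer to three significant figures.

Invert the energy balance for S: S = 4σT⁴/(1−α).
The emitted flux is σT⁴ = 900.5 W/m².
S = 4·900.5/0.5 = 7204 W/m².

7200 W/m²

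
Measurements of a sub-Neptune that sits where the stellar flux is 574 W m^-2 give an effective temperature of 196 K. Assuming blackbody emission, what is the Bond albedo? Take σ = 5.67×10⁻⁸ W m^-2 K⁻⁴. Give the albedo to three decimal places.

Rearranging the radiative balance, α = 1 − 4σT⁴/S.
σT⁴ = 83.68 W m^-2, so 4σT⁴ = 334.7 W m^-2.
1−α = 334.7/574.0 = 0.5831, so α = 0.4169.

0.417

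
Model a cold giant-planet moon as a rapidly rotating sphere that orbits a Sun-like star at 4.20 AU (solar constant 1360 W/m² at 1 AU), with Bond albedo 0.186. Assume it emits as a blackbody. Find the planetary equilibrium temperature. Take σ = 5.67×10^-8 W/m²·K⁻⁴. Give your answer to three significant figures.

129 K

By the inverse-square law, S = 1360/4.20² = 77.10 W/m².
Absorbed flux (global mean): S(1−α)/4 = 77.10·0.814/4 = 15.69 W/m².
Balancing against σT⁴: T = (15.69/5.67×10⁻⁸)^(1/4) = 129.0 K.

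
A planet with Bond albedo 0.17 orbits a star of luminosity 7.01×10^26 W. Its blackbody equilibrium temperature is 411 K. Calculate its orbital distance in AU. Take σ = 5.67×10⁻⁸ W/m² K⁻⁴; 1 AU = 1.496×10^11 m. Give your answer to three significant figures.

Required flux: S = 4σT⁴/(1−α) = 7797 W/m².
Then d = [L/(4πS)]^(1/2) = 8.458×10^10 m, i.e. 0.5654 AU.

0.565 AU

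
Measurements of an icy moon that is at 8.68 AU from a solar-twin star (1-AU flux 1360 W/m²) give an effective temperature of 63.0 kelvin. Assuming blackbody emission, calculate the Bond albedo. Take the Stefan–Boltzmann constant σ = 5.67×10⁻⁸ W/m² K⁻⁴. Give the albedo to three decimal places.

By the inverse-square law, S = 1360/8.68² = 18.05 W/m².
Energy balance: S(1−α)/4 = σT⁴, so 1−α = 4σT⁴/S.
σT⁴ = 0.8932 W/m², so 4σT⁴ = 3.573 W/m².
1−α = 3.573/18.05 = 0.1979, so α = 0.8021.

0.802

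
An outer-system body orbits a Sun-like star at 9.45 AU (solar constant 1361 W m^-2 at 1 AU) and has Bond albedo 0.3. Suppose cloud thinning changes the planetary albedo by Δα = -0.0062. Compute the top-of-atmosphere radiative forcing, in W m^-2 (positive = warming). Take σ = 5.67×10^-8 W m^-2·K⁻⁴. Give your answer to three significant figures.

0.0236 W m^-2

By the inverse-square law, S = 1361/9.45² = 15.24 W m^-2.
The change in absorbed flux is Δ[S(1−α)/4] = −SΔα/4 = 0.02362 W m^-2.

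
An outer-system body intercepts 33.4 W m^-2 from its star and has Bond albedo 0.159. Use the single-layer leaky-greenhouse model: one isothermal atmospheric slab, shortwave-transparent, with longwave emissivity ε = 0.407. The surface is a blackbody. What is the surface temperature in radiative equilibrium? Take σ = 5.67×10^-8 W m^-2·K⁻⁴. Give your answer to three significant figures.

At the top of the atmosphere, σT_e⁴ = S(1−α)/4 = 7.022 W m^-2, giving T_e = 105.5 K.
The surface balance (absorbed SW + ε·downward IR = σT_s⁴) with T_a⁴ = T_s⁴/2 reduces to T_s = T_e·[2/(2−ε)]^¼ = 111.7 K.

112 K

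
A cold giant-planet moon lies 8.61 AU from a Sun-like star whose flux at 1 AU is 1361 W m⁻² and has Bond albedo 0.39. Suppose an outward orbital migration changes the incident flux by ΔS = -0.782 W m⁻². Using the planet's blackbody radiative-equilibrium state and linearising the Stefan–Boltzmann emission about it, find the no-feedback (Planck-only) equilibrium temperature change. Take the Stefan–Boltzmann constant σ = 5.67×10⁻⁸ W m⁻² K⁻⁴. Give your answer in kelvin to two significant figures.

Irradiance scales as 1/d², so S = 1361 W m⁻² × (1/8.61)² = 18.36 W m⁻².
Reference equilibrium: T_e = [S(1−α)/(4σ)]^(1/4) = 83.83 K.
ΔF = Δ[S(1−α)]/4 = (1−0.39)·-0.782/4 = -0.1193 W m⁻².
The Planck feedback parameter is 4σT_e³ = 0.1336 W m⁻²/K.
Hence the no-feedback warming is ΔF/(4σT_e³) = -0.893 K.

-0.89 K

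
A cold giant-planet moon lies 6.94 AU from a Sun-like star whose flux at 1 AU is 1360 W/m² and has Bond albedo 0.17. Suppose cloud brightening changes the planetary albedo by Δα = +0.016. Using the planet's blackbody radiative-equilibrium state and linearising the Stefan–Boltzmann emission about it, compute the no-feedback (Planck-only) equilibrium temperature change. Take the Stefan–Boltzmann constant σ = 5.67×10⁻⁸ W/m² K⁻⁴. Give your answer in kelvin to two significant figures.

-0.49 K

Flux at the orbit: S = 1360/(6.94)² = 28.24 W/m².
The baseline emission temperature is T_e = 100.8 K.
ΔF = −(S/4)Δα = −(28.24/4)×(+0.016) = -0.1129 W/m².
The Planck feedback parameter is 4σT_e³ = 0.2325 W/m²/K.
Hence the no-feedback warming is ΔF/(4σT_e³) = -0.486 K.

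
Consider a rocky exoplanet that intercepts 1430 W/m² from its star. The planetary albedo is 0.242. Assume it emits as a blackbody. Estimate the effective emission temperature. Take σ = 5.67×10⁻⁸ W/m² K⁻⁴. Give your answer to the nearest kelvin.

263 K

The planet absorbs (1−α)S over its disc πR² and re-emits over 4πR², so the mean absorbed flux is (1−0.242)·1430/4 = 271.0 W/m².
Set σT⁴ = 271.0 → T = (271.0/σ)^(1/4) = 262.9 K.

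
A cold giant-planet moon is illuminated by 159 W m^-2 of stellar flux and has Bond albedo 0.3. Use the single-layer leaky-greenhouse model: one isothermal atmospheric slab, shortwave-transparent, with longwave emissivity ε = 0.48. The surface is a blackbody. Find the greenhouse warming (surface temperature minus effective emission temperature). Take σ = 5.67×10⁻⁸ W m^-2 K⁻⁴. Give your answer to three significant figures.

Effective emission temperature (TOA balance): σT_e⁴ = S(1−α)/4 = 27.82 W m^-2 → T_e = 148.8 K.
For a single slab of emissivity ε, T_s⁴ = 2T_e⁴/(2−ε); thus T_s = 148.8·(1.316)^(1/4) = 159.4 K.
Greenhouse warming: T_s − T_e = 10.57 K.

10.6 kelvin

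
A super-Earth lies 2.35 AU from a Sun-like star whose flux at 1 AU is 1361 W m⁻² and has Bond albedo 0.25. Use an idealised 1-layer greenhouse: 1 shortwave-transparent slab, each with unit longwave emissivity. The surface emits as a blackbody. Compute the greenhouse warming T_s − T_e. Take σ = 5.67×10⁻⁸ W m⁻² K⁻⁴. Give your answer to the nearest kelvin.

32 kelvin

Irradiance scales as 1/d², so S = 1361 W m⁻² × (1/2.35)² = 246.4 W m⁻².
OLR = S(1−α)/4 = 46.21 W m⁻²; the top layer radiates at T_e = 169.0 K.
Surface: T_s = (2)^¼·T_e = 200.9 K.
Warming: T_s − T_e = 31.97 K.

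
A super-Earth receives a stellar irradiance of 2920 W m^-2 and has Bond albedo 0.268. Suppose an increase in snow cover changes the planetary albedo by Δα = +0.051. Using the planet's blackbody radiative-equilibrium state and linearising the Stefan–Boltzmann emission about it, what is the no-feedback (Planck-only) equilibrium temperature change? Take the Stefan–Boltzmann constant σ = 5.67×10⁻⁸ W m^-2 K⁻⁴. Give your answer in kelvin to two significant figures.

-5.4 K

Reference equilibrium: T_e = [S(1−α)/(4σ)]^(1/4) = 311.6 K.
TOA radiative forcing: ΔF = −S·Δα/4 = −2920·(+0.051)/4 = -37.23 W m^-2.
The Planck feedback parameter is 4σT_e³ = 6.860 W m^-2/K.
ΔT₀ = ΔF/λ_P = -37.23/6.860 = -5.43 K.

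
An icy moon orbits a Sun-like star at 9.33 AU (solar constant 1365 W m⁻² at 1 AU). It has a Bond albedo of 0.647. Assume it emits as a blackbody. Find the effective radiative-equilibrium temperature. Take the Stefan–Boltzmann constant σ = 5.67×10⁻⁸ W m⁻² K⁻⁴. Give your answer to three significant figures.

By the inverse-square law, S = 1365/9.33² = 15.68 W m⁻².
The planet absorbs (1−α)S over its disc πR² and re-emits over 4πR², so the mean absorbed flux is (1−0.647)·15.68/4 = 1.384 W m⁻².
In equilibrium σT⁴ equals this, so T = 70.29 K.

70.3 K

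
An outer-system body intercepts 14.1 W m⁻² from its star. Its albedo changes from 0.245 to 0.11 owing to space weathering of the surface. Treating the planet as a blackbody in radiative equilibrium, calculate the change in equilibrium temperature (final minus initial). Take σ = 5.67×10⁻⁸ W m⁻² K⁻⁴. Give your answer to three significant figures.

With α = 0.245, T₁ = 82.77 K.
With α = 0.11, T₂ = 86.25 K.
ΔT = T₂ − T₁ = 3.475 K.

3.48 K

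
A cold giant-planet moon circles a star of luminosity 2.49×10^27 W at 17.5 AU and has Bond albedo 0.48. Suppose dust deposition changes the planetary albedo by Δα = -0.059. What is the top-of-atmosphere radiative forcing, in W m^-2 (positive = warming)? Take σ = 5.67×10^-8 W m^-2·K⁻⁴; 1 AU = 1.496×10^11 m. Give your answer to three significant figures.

0.426 W m^-2

d = 17.5 × 1.496×10^11 m = 2.618×10^12 m.
Spreading L over a sphere of radius d: S = 2.49×10^27/(4π·2.62×10^12²) = 28.91 W m^-2.
The change in absorbed flux is Δ[S(1−α)/4] = −SΔα/4 = 0.4264 W m^-2.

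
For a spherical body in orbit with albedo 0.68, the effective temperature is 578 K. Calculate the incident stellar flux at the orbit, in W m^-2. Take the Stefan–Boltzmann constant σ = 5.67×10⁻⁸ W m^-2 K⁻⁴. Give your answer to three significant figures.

79100 W m^-2

Invert the energy balance for S: S = 4σT⁴/(1−α).
σT⁴ = 5.67×10⁻⁸·(578)⁴ = 6328 W m^-2.
S = 4·6328/0.32 = 79110 W m^-2.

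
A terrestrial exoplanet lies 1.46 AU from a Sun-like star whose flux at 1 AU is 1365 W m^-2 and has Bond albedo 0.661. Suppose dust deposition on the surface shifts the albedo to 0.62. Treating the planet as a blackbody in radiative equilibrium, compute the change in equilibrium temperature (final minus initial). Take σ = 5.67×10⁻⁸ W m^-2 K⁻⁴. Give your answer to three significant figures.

5.09 K

By the inverse-square law, S = 1365/1.46² = 640.4 W m^-2.
With α = 0.661, T₁ = 175.9 K.
With α = 0.62, T₂ = 181.0 K.
ΔT = T₂ − T₁ = 5.093 K.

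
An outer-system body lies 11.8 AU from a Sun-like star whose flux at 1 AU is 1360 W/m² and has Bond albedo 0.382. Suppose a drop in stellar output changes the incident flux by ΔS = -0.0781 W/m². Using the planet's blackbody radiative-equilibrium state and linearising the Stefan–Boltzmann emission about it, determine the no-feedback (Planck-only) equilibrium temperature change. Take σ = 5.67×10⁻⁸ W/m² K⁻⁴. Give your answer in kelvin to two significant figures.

-0.14 K

Irradiance scales as 1/d², so S = 1360 W/m² × (1/11.8)² = 9.767 W/m².
The baseline emission temperature is T_e = 71.83 K.
TOA radiative forcing: ΔF = (1−α)ΔS/4 = 0.618·(-0.0781)/4 = -0.01207 W/m².
Linearising σT⁴ gives d(σT⁴)/dT = 4σT_e³ = 0.08404 W/m² per K.
Hence the no-feedback warming is ΔF/(4σT_e³) = -0.144 K.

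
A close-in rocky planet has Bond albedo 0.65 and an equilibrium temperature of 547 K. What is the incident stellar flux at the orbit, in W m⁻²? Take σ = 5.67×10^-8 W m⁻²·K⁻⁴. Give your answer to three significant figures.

From S(1−α)/4 = σT⁴: S = 4σT⁴/(1−α).
σT⁴ = 5.67×10⁻⁸·(547)⁴ = 5076 W m⁻².
So S = 4×5076/(1−0.65) = 58010 W m⁻².

58000 W m⁻²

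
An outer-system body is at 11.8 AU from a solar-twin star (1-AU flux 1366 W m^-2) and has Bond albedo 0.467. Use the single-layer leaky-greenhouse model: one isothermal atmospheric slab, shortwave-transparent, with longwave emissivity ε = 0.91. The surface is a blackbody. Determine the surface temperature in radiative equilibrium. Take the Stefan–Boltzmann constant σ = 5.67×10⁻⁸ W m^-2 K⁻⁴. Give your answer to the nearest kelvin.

Flux at the orbit: S = 1366/(11.8)² = 9.810 W m^-2.
At the top of the atmosphere, σT_e⁴ = S(1−α)/4 = 1.307 W m^-2, giving T_e = 69.29 K.
For a single slab of emissivity ε, T_s⁴ = 2T_e⁴/(2−ε); thus T_s = 69.29·(1.835)^(1/4) = 80.65 K.

81 K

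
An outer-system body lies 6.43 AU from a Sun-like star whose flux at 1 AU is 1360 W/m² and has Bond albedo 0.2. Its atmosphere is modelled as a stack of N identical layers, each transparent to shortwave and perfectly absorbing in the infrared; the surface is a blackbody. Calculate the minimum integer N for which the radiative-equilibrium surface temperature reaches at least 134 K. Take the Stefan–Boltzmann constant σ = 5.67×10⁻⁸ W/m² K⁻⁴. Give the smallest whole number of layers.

By the inverse-square law, S = 1360/6.43² = 32.89 W/m².
Top-of-atmosphere balance: σT_e⁴ = S(1−α)/4 = 6.579 W/m² → T_e = 103.8 K.
Need (N+1)T_e⁴ ≥ T_s⁴, i.e. N+1 ≥ (134/103.8)⁴ = 2.779.
Rounding up, N = 2.

2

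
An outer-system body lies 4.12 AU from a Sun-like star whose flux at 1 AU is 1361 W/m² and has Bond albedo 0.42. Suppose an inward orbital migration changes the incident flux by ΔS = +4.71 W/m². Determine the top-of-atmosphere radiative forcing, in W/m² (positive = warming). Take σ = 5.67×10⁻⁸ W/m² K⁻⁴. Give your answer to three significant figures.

Irradiance scales as 1/d², so S = 1361 W/m² × (1/4.12)² = 80.18 W/m².
TOA radiative forcing: ΔF = (1−α)ΔS/4 = 0.58·(+4.71)/4 = 0.6830 W/m².

0.683 W/m²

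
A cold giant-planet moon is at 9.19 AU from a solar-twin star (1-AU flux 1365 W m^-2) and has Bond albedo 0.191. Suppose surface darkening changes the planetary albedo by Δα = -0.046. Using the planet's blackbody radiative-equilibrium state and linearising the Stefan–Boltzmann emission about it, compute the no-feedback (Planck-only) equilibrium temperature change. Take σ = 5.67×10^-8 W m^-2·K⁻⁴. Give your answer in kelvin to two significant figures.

Flux at the orbit: S = 1365/(9.19)² = 16.16 W m^-2.
Unperturbed T_e = [16.16·(1−0.191)/(4σ)]^¼ = 87.14 K.
The change in absorbed flux is Δ[S(1−α)/4] = −SΔα/4 = 0.1859 W m^-2.
Linearising σT⁴ gives d(σT⁴)/dT = 4σT_e³ = 0.1501 W m^-2 per K.
So ΔT₀ = 0.1859/0.1501 = 1.24 K.

1.2 kelvin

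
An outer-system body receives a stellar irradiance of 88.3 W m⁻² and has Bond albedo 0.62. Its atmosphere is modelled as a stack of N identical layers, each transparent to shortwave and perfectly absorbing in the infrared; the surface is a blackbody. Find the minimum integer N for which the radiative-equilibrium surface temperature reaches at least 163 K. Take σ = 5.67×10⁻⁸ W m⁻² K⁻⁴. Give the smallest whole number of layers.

4

OLR = S(1−α)/4 = 8.389 W m⁻²; the top layer radiates at T_e = 110.3 K.
Need (N+1)T_e⁴ ≥ T_s⁴, i.e. N+1 ≥ (163/110.3)⁴ = 4.771.
Rounding up, N = 4.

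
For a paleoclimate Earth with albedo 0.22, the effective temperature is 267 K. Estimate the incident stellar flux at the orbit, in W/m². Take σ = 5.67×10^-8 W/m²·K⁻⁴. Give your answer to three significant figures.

Invert the energy balance for S: S = 4σT⁴/(1−α).
σT⁴ = 5.67×10⁻⁸·(267)⁴ = 288.2 W/m².
S = 4·288.2/0.78 = 1478 W/m².

1480 W/m²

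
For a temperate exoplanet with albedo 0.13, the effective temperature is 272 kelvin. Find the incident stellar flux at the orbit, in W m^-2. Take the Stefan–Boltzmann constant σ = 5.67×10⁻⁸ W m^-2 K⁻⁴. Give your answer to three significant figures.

From S(1−α)/4 = σT⁴: S = 4σT⁴/(1−α).
The emitted flux is σT⁴ = 310.4 W m^-2.
So S = 4×310.4/(1−0.13) = 1427 W m^-2.

1430 W m^-2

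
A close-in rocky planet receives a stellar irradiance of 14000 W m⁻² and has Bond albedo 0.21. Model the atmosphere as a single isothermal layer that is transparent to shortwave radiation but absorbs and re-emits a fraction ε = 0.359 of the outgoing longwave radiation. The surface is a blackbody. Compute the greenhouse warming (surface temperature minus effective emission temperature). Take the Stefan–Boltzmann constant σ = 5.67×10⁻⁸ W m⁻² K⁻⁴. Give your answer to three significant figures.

23.8 K

The planet radiates to space at T_e = [S(1−α)/(4σ)]^(1/4) = 469.9 K.
Surface balance with a leaky layer gives σT_s⁴ = σT_e⁴·2/(2−ε), so T_s = T_e·[2/(2−0.359)]^(1/4) = 493.8 K.
The atmosphere warms the surface by 23.83 K.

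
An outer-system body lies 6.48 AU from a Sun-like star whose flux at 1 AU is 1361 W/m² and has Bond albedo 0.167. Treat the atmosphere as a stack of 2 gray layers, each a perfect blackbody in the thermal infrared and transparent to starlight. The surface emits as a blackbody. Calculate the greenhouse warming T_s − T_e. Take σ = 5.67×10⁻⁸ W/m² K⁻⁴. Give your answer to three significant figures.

33.0 K

By the inverse-square law, S = 1361/6.48² = 32.41 W/m².
OLR = S(1−α)/4 = 6.750 W/m²; the top layer radiates at T_e = 104.5 K.
T_s = (N+1)^(1/4)·T_e = 137.5 K.
Warming: T_s − T_e = 33.02 K.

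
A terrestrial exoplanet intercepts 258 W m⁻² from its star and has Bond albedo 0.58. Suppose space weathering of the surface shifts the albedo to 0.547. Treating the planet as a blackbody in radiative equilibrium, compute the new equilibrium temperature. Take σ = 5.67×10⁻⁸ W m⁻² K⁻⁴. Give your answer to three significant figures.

T₂ = [S(1−α₂)/(4σ)]^(1/4) = [258.0·0.453/(4σ)]^(1/4) = 150.7 K.

151 K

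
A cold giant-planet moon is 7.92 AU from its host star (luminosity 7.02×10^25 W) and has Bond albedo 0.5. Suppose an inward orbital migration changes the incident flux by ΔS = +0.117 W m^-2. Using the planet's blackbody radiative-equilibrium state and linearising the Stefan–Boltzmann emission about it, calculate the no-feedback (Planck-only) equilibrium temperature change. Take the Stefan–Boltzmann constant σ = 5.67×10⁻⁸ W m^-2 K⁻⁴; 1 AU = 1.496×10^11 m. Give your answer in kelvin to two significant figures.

0.40 K

Orbital distance: d = 7.92 AU = 1.185×10^12 m.
Flux at the orbit: S = L/(4πd²) = 7.02×10^25/(4π·(1.18×10^12)²) = 3.979 W m^-2.
Reference equilibrium: T_e = [S(1−α)/(4σ)]^(1/4) = 54.42 K.
ΔF = Δ[S(1−α)]/4 = (1−0.5)·+0.117/4 = 0.01463 W m^-2.
The Planck feedback parameter is 4σT_e³ = 0.03656 W m^-2/K.
So ΔT₀ = 0.01463/0.03656 = 0.400 K.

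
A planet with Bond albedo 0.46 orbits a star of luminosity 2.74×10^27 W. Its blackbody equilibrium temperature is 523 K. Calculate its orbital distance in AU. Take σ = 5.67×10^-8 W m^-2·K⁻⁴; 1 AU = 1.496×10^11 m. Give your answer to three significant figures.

0.557 AU

Energy balance gives S = 4σT⁴/(1−α) = 31420 W m^-2.
Then d = [L/(4πS)]^(1/2) = 8.330×10^10 m, i.e. 0.5568 AU.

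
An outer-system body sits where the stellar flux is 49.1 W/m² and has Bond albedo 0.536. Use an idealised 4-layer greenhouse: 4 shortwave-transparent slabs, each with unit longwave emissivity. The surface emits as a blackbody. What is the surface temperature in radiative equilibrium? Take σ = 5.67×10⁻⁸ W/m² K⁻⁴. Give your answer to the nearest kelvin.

150 kelvin

OLR = S(1−α)/4 = 5.696 W/m²; the top layer radiates at T_e = 100.1 K.
With N = 4 opaque layers, T_s = (N+1)^(1/4)·T_e = 5^(1/4)·100.1 = 149.7 K.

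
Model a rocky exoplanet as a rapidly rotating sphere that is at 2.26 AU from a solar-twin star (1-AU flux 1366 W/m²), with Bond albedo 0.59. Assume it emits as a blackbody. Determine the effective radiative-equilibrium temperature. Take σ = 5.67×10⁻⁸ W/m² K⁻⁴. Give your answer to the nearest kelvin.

148 K

Irradiance scales as 1/d², so S = 1366 W/m² × (1/2.26)² = 267.4 W/m².
The planet absorbs (1−α)S over its disc πR² and re-emits over 4πR², so the mean absorbed flux is (1−0.59)·267.4/4 = 27.41 W/m².
Balancing against σT⁴: T = (27.41/5.67×10⁻⁸)^(1/4) = 148.3 K.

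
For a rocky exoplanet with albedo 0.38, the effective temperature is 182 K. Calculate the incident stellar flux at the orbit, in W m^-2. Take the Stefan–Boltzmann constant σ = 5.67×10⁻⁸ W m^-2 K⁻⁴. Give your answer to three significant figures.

401 W m^-2

Invert the energy balance for S: S = 4σT⁴/(1−α).
The emitted flux is σT⁴ = 62.21 W m^-2.
So S = 4×62.21/(1−0.38) = 401.4 W m^-2.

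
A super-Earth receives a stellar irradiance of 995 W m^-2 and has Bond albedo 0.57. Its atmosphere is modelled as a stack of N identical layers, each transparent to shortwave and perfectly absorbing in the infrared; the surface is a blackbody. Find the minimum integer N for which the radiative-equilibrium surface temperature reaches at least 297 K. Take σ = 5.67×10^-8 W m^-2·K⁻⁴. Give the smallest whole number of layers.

Top-of-atmosphere balance: σT_e⁴ = S(1−α)/4 = 107.0 W m^-2 → T_e = 208.4 K.
Since T_s⁴ = (N+1)T_e⁴, we need N ≥ (T_s/T_e)⁴ − 1 = 3.125.
Rounding up, N = 4.

4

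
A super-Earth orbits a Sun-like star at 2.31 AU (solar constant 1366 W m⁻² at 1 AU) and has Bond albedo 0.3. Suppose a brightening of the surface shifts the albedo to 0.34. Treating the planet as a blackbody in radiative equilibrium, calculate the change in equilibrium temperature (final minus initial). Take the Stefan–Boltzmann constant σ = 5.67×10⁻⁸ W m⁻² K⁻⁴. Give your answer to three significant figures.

-2.45 K

Irradiance scales as 1/d², so S = 1366 W m⁻² × (1/2.31)² = 256.0 W m⁻².
With α = 0.3, T₁ = 167.7 K.
With α = 0.34, T₂ = 165.2 K.
Change: 165.2 − 167.7 = -2.448 K.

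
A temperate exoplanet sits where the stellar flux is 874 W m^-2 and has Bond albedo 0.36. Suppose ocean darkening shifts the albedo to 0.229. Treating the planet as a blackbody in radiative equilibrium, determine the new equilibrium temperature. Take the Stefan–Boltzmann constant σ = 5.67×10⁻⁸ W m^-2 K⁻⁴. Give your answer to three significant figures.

New equilibrium: T₂ = [(1−0.229)·874.0/(4σ)]^(1/4) = 233.5 K.

233 K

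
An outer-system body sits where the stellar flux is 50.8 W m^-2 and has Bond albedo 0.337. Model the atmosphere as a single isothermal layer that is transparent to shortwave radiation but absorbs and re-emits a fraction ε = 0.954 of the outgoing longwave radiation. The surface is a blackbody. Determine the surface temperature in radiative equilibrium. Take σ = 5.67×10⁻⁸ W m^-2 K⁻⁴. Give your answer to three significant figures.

130 kelvin

The planet radiates to space at T_e = [S(1−α)/(4σ)]^(1/4) = 110.4 K.
The surface balance (absorbed SW + ε·downward IR = σT_s⁴) with T_a⁴ = T_s⁴/2 reduces to T_s = T_e·[2/(2−ε)]^¼ = 129.8 K.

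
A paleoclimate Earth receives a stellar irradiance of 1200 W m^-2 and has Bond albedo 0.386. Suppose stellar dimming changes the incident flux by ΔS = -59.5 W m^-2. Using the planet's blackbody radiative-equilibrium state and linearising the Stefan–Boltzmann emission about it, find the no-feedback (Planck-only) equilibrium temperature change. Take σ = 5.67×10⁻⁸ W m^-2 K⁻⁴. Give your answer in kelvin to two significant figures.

Unperturbed T_e = [1200·(1−0.386)/(4σ)]^¼ = 238.7 K.
Only a fraction (1−α) is absorbed and it's spread over 4πR², so ΔF = (1−α)ΔS/4 = -9.133 W m^-2.
Linearising σT⁴ gives d(σT⁴)/dT = 4σT_e³ = 3.086 W m^-2 per K.
So ΔT₀ = -9.133/3.086 = -2.96 K.

-3.0 K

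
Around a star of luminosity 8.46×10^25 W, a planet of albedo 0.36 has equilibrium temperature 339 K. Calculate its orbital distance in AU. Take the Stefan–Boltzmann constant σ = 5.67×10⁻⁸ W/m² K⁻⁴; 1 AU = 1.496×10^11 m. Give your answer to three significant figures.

Required flux: S = 4σT⁴/(1−α) = 4680 W/m².
Then d = [L/(4πS)]^(1/2) = 3.793×10^10 m, i.e. 0.2535 AU.

0.254 AU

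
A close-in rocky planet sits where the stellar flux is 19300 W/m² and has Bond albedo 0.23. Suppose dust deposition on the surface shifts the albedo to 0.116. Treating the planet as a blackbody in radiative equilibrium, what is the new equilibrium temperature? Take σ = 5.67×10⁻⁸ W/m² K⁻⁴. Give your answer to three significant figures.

New equilibrium: T₂ = [(1−0.116)·19300/(4σ)]^(1/4) = 523.7 K.

524 K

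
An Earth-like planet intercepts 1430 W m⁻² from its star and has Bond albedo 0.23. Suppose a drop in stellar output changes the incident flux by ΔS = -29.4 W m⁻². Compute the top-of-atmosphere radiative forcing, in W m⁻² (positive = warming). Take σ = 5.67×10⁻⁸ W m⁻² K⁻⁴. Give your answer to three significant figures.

TOA radiative forcing: ΔF = (1−α)ΔS/4 = 0.77·(-29.4)/4 = -5.659 W m⁻².

-5.66 W m⁻²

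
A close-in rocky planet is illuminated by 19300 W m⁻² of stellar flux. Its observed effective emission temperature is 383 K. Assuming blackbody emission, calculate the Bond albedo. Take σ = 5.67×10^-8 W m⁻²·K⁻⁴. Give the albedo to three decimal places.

From σT⁴ = S(1−α)/4 we invert for α: 1−α = 4σT⁴/S.
σT⁴ = 1220 W m⁻², so 4σT⁴ = 4880 W m⁻².
Hence α = 1 − 4880/19300 = 0.7471.

0.747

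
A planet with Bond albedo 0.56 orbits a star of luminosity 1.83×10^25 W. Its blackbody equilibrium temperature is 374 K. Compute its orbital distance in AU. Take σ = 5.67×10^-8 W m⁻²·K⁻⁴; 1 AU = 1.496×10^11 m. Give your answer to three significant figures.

0.0803 AU

The flux needed for this T is 4σT⁴/(1−0.56) = 10090 W m⁻².
S = L/(4πd²) → d = √(L/4πS) = √(1.83×10^25/(4π·10090)) = 1.202×10^10 m = 0.08032 AU.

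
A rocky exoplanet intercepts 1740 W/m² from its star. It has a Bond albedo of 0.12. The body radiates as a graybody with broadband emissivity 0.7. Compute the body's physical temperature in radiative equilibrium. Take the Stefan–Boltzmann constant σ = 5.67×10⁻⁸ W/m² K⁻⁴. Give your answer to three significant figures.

313 K

The planet absorbs (1−α)S over its disc πR² and re-emits over 4πR², so the mean absorbed flux is (1−0.12)·1740/4 = 382.8 W/m².
Radiative balance εσT⁴ = 382.8 gives T = [382.8/(0.7·σ)]^(1/4) = 313.4 K.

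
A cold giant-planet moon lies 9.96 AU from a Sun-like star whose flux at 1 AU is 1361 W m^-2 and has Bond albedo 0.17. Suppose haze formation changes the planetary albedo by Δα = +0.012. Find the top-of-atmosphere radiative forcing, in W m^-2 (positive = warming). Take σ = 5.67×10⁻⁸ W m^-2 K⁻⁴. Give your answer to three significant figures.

-0.0412 W m^-2

Irradiance scales as 1/d², so S = 1361 W m^-2 × (1/9.96)² = 13.72 W m^-2.
ΔF = −(S/4)Δα = −(13.72/4)×(+0.012) = -0.04116 W m^-2.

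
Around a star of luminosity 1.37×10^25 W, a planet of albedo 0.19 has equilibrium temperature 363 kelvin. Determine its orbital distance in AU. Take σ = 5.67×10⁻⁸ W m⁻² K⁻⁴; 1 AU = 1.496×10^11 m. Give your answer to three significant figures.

0.100 AU

The flux needed for this T is 4σT⁴/(1−0.19) = 4862 W m⁻².
S = L/(4πd²) → d = √(L/4πS) = √(1.37×10^25/(4π·4862)) = 1.497×10^10 m = 0.1001 AU.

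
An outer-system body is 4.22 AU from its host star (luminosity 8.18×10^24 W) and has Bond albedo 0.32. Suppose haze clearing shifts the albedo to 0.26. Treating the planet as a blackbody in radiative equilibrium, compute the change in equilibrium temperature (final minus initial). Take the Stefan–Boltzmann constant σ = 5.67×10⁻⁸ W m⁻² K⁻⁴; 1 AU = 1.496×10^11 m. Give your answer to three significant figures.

Orbital distance: d = 4.22 AU = 6.313×10^11 m.
S = L/(4πd²) = 1.633 W m⁻².
Initial: T₁ = [S(1−0.32)/(4σ)]^(1/4) = 47.04 K.
After:  T₂ = [1.633·0.74/(4σ)]^(1/4) = 48.05 K.
Change: 48.05 − 47.04 = 1.005 K.

1.01 K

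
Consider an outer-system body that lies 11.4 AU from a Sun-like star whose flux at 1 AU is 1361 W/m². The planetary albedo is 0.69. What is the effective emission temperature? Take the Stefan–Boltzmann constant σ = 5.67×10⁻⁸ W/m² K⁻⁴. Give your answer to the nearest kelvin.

62 K

Irradiance scales as 1/d², so S = 1361 W/m² × (1/11.4)² = 10.47 W/m².
Averaging over the sphere, the absorbed flux is S(1−α)/4 = 0.8116 W/m².
Balancing against σT⁴: T = (0.8116/5.67×10⁻⁸)^(1/4) = 61.51 K.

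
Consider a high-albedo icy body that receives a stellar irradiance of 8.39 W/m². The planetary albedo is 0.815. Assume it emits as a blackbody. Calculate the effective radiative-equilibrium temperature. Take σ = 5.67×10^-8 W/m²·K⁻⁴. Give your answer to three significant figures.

51.1 kelvin

Absorbed flux (global mean): S(1−α)/4 = 8.390·0.185/4 = 0.3880 W/m².
Set σT⁴ = 0.3880 → T = (0.3880/σ)^(1/4) = 51.15 K.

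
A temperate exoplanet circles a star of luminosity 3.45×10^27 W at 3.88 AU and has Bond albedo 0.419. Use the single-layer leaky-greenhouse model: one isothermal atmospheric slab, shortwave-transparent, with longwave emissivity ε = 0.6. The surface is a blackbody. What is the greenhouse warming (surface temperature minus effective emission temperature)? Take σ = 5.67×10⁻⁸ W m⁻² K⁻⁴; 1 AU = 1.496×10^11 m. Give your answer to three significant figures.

d = 3.88 × 1.496×10^11 m = 5.804×10^11 m.
S = L/(4πd²) = 814.9 W m⁻².
At the top of the atmosphere, σT_e⁴ = S(1−α)/4 = 118.4 W m⁻², giving T_e = 213.7 K.
The surface balance (absorbed SW + ε·downward IR = σT_s⁴) with T_a⁴ = T_s⁴/2 reduces to T_s = T_e·[2/(2−ε)]^¼ = 233.7 K.
The atmosphere warms the surface by 19.94 K.

19.9 K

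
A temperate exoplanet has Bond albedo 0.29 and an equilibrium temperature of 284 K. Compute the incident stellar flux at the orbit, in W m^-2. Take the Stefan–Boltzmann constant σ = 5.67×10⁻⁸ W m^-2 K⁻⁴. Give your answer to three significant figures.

Invert the energy balance for S: S = 4σT⁴/(1−α).
The emitted flux is σT⁴ = 368.9 W m^-2.
S = 4·368.9/0.71 = 2078 W m^-2.

2080 W m^-2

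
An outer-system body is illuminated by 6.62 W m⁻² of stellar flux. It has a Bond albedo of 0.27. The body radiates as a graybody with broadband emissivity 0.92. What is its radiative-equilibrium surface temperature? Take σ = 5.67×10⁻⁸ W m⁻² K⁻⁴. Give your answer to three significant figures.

The planet absorbs (1−α)S over its disc πR² and re-emits over 4πR², so the mean absorbed flux is (1−0.27)·6.620/4 = 1.208 W m⁻².
Radiative balance εσT⁴ = 1.208 gives T = [1.208/(0.92·σ)]^(1/4) = 69.37 K.

69.4 kelvin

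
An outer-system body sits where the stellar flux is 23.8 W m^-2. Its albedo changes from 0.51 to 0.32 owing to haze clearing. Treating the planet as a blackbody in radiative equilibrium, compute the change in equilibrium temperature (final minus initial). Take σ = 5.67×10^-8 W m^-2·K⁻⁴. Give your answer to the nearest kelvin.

7 K

Initial: T₁ = [S(1−0.51)/(4σ)]^(1/4) = 84.68 K.
With α = 0.32, T₂ = 91.91 K.
Change: 91.91 − 84.68 = 7.229 K.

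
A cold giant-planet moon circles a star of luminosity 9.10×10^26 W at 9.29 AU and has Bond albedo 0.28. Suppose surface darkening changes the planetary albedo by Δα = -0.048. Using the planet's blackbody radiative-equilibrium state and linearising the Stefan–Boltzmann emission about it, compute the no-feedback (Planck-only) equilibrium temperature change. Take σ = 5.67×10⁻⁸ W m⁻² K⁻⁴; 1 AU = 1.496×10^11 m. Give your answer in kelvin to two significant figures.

Orbital distance: d = 9.29 AU = 1.390×10^12 m.
Flux at the orbit: S = L/(4πd²) = 9.10×10^26/(4π·(1.39×10^12)²) = 37.49 W m⁻².
Reference equilibrium: T_e = [S(1−α)/(4σ)]^(1/4) = 104.4 K.
ΔF = −(S/4)Δα = −(37.49/4)×(-0.048) = 0.4499 W m⁻².
Linearising σT⁴ gives d(σT⁴)/dT = 4σT_e³ = 0.2584 W m⁻² per K.
So ΔT₀ = 0.4499/0.2584 = 1.74 K.

1.7 K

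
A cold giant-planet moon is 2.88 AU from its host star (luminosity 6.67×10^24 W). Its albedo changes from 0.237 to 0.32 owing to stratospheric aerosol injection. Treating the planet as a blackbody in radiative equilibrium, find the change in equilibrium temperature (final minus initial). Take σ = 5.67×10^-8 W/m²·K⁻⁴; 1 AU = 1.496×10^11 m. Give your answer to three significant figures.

-1.58 K

d = 2.88 × 1.496×10^11 m = 4.308×10^11 m.
Spreading L over a sphere of radius d: S = 6.67×10^24/(4π·4.31×10^11²) = 2.859 W/m².
Initial: T₁ = [S(1−0.237)/(4σ)]^(1/4) = 55.69 K.
After:  T₂ = [2.859·0.68/(4σ)]^(1/4) = 54.11 K.
Change: 54.11 − 55.69 = -1.581 K.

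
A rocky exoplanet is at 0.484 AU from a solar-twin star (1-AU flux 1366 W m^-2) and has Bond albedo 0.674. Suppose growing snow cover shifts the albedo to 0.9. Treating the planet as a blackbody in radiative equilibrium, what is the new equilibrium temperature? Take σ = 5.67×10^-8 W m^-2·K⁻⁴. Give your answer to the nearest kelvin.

Flux at the orbit: S = 1366/(0.484)² = 5831 W m^-2.
T₂ = [S(1−α₂)/(4σ)]^(1/4) = [5831·0.1/(4σ)]^(1/4) = 225.2 K.

225 K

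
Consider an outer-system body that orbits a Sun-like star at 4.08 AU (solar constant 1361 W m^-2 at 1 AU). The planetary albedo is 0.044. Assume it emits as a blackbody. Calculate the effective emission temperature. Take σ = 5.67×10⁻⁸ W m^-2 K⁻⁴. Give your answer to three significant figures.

136 K

By the inverse-square law, S = 1361/4.08² = 81.76 W m^-2.
Absorbed flux (global mean): S(1−α)/4 = 81.76·0.956/4 = 19.54 W m^-2.
Set σT⁴ = 19.54 → T = (19.54/σ)^(1/4) = 136.3 K.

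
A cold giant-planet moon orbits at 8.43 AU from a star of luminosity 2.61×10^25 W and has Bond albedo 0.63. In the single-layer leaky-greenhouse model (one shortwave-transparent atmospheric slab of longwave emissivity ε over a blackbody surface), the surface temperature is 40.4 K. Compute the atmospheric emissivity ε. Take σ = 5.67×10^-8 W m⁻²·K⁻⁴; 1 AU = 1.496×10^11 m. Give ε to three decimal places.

0.401

d = 8.43 × 1.496×10^11 m = 1.261×10^12 m.
Flux at the orbit: S = L/(4πd²) = 2.61×10^25/(4π·(1.26×10^12)²) = 1.306 W m⁻².
TOA balance gives T_e = 38.20 K.
Since (2−ε)/2 = (T_e/T_s)⁴ = 0.7997, ε = 0.4005.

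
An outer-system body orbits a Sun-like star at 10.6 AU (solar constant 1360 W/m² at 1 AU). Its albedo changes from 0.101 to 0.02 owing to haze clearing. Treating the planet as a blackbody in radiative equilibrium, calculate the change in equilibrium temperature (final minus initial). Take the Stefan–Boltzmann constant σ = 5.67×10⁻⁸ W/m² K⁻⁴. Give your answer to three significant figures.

1.81 kelvin

By the inverse-square law, S = 1360/10.6² = 12.10 W/m².
Initial: T₁ = [S(1−0.101)/(4σ)]^(1/4) = 83.23 K.
After:  T₂ = [12.10·0.98/(4σ)]^(1/4) = 85.04 K.
ΔT = T₂ − T₁ = 1.814 K.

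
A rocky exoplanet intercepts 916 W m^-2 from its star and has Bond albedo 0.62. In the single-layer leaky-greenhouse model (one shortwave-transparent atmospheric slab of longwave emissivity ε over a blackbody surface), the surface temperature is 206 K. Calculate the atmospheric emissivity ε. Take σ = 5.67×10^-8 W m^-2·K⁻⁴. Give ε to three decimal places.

Effective temperature: T_e = [S(1−α)/(4σ)]^(1/4) = 197.9 K.
Since (2−ε)/2 = (T_e/T_s)⁴ = 0.8523, ε = 0.2955.

0.295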